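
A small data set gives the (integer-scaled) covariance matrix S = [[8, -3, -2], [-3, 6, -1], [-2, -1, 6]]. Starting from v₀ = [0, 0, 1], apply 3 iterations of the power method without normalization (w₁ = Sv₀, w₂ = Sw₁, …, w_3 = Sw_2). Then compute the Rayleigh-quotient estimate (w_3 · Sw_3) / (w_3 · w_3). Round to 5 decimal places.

8.83613

w1 = Sv₀ = (8·0 + (-3)·0 + (-2)·1; (-3)·0 + 6·0 + (-1)·1; (-2)·0 + (-1)·0 + 6·1) = (-2, -1, 6)
w2 = Sw1 = (8·(-2) + (-3)·(-1) + (-2)·6; (-3)·(-2) + 6·(-1) + (-1)·6; (-2)·(-2) + (-1)·(-1) + 6·6) = (-25, -6, 41)
w3 = Sw2 = (-264, -2, 302)
Sw3 = (-2710, 478, 2342)
w3·Sw3 = (-264)·(-2710) + (-2)·478 + 302·2342 = 1421768; w3·w3 = (-264)·(-264) + (-2)·(-2) + 302·302 = 160904
λ ≈ 1421768/160904 = 8.83613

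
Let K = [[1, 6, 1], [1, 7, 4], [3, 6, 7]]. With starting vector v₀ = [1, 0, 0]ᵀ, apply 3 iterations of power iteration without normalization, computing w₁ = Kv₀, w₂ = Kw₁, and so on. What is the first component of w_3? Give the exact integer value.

160

w1 = Kv₀ = (1·1 + 6·0 + 1·0; 1·1 + 7·0 + 4·0; 3·1 + 6·0 + 7·0) = (1, 1, 3)
w2 = Kw1 = (1·1 + 6·1 + 1·3; 1·1 + 7·1 + 4·3; 3·1 + 6·1 + 7·3) = (10, 20, 30)
w3 = Kw2 = (160, 270, 360)
The requested component of w3 is 160.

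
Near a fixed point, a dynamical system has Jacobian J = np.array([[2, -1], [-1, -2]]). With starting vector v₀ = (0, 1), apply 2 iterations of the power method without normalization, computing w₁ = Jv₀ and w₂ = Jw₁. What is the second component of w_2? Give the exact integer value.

5

w1 = Jv₀ = (2·0 + (-1)·1; (-1)·0 + (-2)·1) = (-1, -2)
w2 = Jw1 = (2·(-1) + (-1)·(-2); (-1)·(-1) + (-2)·(-2)) = (0, 5)
The requested component of w2 is 5.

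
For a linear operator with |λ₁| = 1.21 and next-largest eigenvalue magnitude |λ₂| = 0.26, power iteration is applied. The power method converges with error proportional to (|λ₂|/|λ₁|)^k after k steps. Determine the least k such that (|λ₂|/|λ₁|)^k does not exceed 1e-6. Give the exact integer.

9

|λ₂/λ₁| = 0.26/1.21 = 0.21488
Need k ≥ ln(1e-6) / ln(0.21488) = -13.8155 / -1.5377 ≈ 8.985
Smallest integer k satisfying the bound: 9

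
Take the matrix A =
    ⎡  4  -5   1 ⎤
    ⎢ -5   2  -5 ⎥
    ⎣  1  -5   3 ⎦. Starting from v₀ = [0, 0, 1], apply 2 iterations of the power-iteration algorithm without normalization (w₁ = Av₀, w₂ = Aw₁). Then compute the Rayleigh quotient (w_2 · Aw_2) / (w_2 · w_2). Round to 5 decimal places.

w1 = Av₀ = (1, -5, 3)
w2 = Aw1 = (32, -30, 35)
Aw2 = (313, -395, 287)
w2·Aw2 = 32·313 + (-30)·(-395) + 35·287 = 31911; w2·w2 = 32·32 + (-30)·(-30) + 35·35 = 3149
λ ≈ 31911/3149 = 10.13369

λ ≈ 10.13369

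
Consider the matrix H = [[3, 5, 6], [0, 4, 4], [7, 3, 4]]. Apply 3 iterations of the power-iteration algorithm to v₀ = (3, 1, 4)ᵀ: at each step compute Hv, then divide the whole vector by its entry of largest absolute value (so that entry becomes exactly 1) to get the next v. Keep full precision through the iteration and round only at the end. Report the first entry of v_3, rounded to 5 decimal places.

Hv0 = (38.000000, 20.000000, 40.000000); divide by 40.000000 → v1 = (0.950000, 0.500000, 1.000000)
Hv1 = (11.350000, 6.000000, 12.150000); divide by 12.150000 → v2 = (0.934156, 0.493827, 1.000000)
Hv2 = (11.271605, 5.975309, 12.020576); divide by 12.020576 → v3 = (0.937693, 0.497090, 1.000000)
Requested entry of v3: 5478/5842 = 0.93769

0.93769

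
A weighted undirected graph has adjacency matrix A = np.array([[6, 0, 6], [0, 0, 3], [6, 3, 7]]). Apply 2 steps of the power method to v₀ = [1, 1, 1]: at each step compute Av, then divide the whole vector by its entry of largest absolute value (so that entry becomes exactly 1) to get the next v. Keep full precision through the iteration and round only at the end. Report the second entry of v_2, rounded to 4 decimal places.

Av0 = (12.00000, 3.00000, 16.00000); divide by 16.00000 → v1 = (0.75000, 0.18750, 1.00000)
Av1 = (10.50000, 3.00000, 12.06250); divide by 12.06250 → v2 = (0.87047, 0.24870, 1.00000)
Requested entry of v2: 48/193 = 0.2487

0.2487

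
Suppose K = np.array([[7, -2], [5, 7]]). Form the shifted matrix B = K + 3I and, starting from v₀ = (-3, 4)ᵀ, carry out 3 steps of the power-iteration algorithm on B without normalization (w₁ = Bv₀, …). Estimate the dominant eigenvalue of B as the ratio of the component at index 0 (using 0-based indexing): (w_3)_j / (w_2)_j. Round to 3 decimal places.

B = K + 3I has rows (10, -2); (5, 10)
w1 = Bv₀ = (-38, 25)
w2 = Bw1 = (-430, 60)
w3 = Bw2 = (-4420, -1550)
Ratio: -4420/-430 = 10.279

μ ≈ 10.279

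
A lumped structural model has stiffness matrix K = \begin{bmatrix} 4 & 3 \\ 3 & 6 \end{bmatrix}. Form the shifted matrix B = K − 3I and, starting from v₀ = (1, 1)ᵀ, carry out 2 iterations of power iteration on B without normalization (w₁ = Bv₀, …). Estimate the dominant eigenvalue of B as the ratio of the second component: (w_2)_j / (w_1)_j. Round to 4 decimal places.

B = K − 3I has rows (1, 3); (3, 3)
w1 = Bv₀ = (1·1 + 3·1; 3·1 + 3·1) = (4, 6)
w2 = Bw1 = (1·4 + 3·6; 3·4 + 3·6) = (22, 30)
Ratio: 30/6 = 5.0000

μ ≈ 5.0000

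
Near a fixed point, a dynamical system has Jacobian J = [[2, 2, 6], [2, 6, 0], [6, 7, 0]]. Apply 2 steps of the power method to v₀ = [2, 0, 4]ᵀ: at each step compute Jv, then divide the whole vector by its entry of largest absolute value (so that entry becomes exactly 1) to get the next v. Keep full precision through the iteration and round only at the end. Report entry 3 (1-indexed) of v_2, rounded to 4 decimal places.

Jv0 = (28.00000, 4.00000, 12.00000); divide by 28.00000 → v1 = (1.00000, 0.14286, 0.42857)
Jv1 = (4.85714, 2.85714, 7.00000); divide by 7.00000 → v2 = (0.69388, 0.40816, 1.00000)
Requested entry of v2: 196/196 = 1.0000

1.0000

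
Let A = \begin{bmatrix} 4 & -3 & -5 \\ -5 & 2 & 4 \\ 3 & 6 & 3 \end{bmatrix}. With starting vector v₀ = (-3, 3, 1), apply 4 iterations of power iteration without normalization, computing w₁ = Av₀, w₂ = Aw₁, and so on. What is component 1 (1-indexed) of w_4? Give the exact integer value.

w1 = Av₀ = (4·(-3) + (-3)·3 + (-5)·1; (-5)·(-3) + 2·3 + 4·1; 3·(-3) + 6·3 + 3·1) = (-26, 25, 12)
w2 = Aw1 = (4·(-26) + (-3)·25 + (-5)·12; (-5)·(-26) + 2·25 + 4·12; 3·(-26) + 6·25 + 3·12) = (-239, 228, 108)
w3 = Aw2 = (-2180, 2083, 975)
w4 = Aw3 = (-19844, 18966, 8883)
The requested component of w4 is -19844.

-19844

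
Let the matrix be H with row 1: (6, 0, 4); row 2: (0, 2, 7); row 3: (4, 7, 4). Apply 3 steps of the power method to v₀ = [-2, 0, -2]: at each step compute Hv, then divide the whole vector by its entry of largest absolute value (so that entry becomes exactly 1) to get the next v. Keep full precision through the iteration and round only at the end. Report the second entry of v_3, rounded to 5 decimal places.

0.73547

Hv0 = (-20.000000, -14.000000, -16.000000); divide by -20.000000 → v1 = (1.000000, 0.700000, 0.800000)
Hv1 = (9.200000, 7.000000, 12.100000); divide by 12.100000 → v2 = (0.760331, 0.578512, 1.000000)
Hv2 = (8.561983, 8.157025, 11.090909); divide by 11.090909 → v3 = (0.771982, 0.735469, 1.000000)
Requested entry of v3: -1974/-2684 = 0.73547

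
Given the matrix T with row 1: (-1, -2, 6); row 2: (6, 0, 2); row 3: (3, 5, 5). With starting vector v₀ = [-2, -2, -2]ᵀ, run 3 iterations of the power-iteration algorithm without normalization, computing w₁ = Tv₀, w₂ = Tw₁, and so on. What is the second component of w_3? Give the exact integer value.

w1 = Tv₀ = ((-1)·(-2) + (-2)·(-2) + 6·(-2); 6·(-2) + 0·(-2) + 2·(-2); 3·(-2) + 5·(-2) + 5·(-2)) = (-6, -16, -26)
w2 = Tw1 = ((-1)·(-6) + (-2)·(-16) + 6·(-26); 6·(-6) + 0·(-16) + 2·(-26); 3·(-6) + 5·(-16) + 5·(-26)) = (-118, -88, -228)
w3 = Tw2 = (-1074, -1164, -1934)
The requested component of w3 is -1164.

-1164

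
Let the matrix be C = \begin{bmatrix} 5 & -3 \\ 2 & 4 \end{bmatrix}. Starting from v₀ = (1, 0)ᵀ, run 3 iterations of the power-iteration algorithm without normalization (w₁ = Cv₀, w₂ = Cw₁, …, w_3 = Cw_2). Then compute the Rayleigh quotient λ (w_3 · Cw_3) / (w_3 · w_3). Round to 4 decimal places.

3.7947

w1 = Cv₀ = (5, 2)
w2 = Cw1 = (19, 18)
w3 = Cw2 = (41, 110)
Cw3 = (-125, 522)
w3·Cw3 = 41·(-125) + 110·522 = 52295; w3·w3 = 41·41 + 110·110 = 13781
λ ≈ 52295/13781 = 3.7947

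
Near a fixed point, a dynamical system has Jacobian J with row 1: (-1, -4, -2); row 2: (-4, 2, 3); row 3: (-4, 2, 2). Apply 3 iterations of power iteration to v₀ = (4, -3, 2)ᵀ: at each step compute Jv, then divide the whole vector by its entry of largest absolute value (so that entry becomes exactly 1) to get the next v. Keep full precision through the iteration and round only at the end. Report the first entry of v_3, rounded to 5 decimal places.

-0.57143

Jv0 = (4.000000, -16.000000, -18.000000); divide by -18.000000 → v1 = (-0.222222, 0.888889, 1.000000)
Jv1 = (-5.333333, 5.666667, 4.666667); divide by 5.666667 → v2 = (-0.941176, 1.000000, 0.823529)
Jv2 = (-4.705882, 8.235294, 7.411765); divide by 8.235294 → v3 = (-0.571429, 1.000000, 0.900000)
Requested entry of v3: 480/-840 = -0.57143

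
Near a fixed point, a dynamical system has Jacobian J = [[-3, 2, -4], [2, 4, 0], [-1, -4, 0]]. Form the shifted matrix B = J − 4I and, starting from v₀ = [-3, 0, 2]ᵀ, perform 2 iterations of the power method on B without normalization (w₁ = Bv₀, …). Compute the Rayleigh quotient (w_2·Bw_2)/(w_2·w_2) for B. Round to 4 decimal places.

μ ≈ -5.9885

B = J − 4I has rows (-7, 2, -4); (2, 0, 0); (-1, -4, -4)
w1 = Bv₀ = ((-7)·(-3) + 2·0 + (-4)·2; 2·(-3) + 0·0 + 0·2; (-1)·(-3) + (-4)·0 + (-4)·2) = (13, -6, -5)
w2 = Bw1 = ((-7)·13 + 2·(-6) + (-4)·(-5); 2·13 + 0·(-6) + 0·(-5); (-1)·13 + (-4)·(-6) + (-4)·(-5)) = (-83, 26, 31)
Bw2 = (509, -166, -145)
w2·Bw2 = -51058; w2·w2 = 8526; μ ≈ -51058/8526 = -5.9885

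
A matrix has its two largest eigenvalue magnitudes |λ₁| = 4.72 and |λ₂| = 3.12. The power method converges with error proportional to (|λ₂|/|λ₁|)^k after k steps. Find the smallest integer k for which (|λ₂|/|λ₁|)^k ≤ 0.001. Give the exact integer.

17

|λ₂/λ₁| = 3.12/4.72 = 0.66102
Need k ≥ ln(0.001) / ln(0.66102) = -6.9078 / -0.4140 ≈ 16.686
Smallest integer k satisfying the bound: 17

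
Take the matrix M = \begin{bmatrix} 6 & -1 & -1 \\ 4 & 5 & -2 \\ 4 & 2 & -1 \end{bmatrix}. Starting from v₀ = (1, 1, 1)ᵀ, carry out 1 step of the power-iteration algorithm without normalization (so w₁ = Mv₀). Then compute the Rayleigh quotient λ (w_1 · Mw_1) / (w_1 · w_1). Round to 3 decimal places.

w1 = Mv₀ = (4, 7, 5)
Mw1 = (12, 41, 25)
w1·Mw1 = 4·12 + 7·41 + 5·25 = 460; w1·w1 = 4·4 + 7·7 + 5·5 = 90
λ ≈ 460/90 = 5.111

λ ≈ 5.111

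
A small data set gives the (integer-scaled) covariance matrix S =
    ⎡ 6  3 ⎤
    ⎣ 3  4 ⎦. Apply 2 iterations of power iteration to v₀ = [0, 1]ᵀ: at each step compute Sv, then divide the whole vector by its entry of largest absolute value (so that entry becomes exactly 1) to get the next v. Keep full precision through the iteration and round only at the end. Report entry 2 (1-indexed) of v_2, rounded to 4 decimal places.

0.8333

Sv0 = (3.00000, 4.00000); divide by 4.00000 → v1 = (0.75000, 1.00000)
Sv1 = (7.50000, 6.25000); divide by 7.50000 → v2 = (1.00000, 0.83333)
Requested entry of v2: 25/30 = 0.8333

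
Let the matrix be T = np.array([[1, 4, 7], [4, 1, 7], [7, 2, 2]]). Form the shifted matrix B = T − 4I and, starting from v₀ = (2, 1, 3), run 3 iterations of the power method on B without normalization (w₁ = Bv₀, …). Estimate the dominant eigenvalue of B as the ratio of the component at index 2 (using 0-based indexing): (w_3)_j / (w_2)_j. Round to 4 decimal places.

μ ≈ 3.7879

B = T − 4I has rows (-3, 4, 7); (4, -3, 7); (7, 2, -2)
w1 = Bv₀ = ((-3)·2 + 4·1 + 7·3; 4·2 + (-3)·1 + 7·3; 7·2 + 2·1 + (-2)·3) = (19, 26, 10)
w2 = Bw1 = ((-3)·19 + 4·26 + 7·10; 4·19 + (-3)·26 + 7·10; 7·19 + 2·26 + (-2)·10) = (117, 68, 165)
w3 = Bw2 = (1076, 1419, 625)
Ratio: 625/165 = 3.7879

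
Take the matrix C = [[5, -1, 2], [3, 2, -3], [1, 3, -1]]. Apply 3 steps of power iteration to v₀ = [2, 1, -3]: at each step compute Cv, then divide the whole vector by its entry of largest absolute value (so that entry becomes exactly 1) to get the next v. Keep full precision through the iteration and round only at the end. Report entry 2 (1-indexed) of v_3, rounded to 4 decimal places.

-0.4056

Cv0 = (3.00000, 17.00000, 8.00000); divide by 17.00000 → v1 = (0.17647, 1.00000, 0.47059)
Cv1 = (0.82353, 1.11765, 2.70588); divide by 2.70588 → v2 = (0.30435, 0.41304, 1.00000)
Cv2 = (3.10870, -1.26087, 0.54348); divide by 3.10870 → v3 = (1.00000, -0.40559, 0.17483)
Requested entry of v3: -58/143 = -0.4056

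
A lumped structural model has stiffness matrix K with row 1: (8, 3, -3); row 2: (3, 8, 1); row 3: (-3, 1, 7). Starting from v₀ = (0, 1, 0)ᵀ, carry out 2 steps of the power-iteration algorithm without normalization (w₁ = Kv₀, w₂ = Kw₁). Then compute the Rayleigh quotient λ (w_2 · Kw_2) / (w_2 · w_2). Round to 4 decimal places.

λ ≈ 10.5490

w1 = Kv₀ = (8·0 + 3·1 + (-3)·0; 3·0 + 8·1 + 1·0; (-3)·0 + 1·1 + 7·0) = (3, 8, 1)
w2 = Kw1 = (8·3 + 3·8 + (-3)·1; 3·3 + 8·8 + 1·1; (-3)·3 + 1·8 + 7·1) = (45, 74, 6)
Kw2 = (564, 733, -19)
w2·Kw2 = 45·564 + 74·733 + 6·(-19) = 79508; w2·w2 = 45·45 + 74·74 + 6·6 = 7537
λ ≈ 79508/7537 = 10.5490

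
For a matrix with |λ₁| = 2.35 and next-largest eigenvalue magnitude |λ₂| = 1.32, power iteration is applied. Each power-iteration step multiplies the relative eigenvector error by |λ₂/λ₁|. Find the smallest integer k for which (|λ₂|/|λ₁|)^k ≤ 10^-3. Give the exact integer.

|λ₂/λ₁| = 1.32/2.35 = 0.56170
Need k ≥ ln(10^-3) / ln(0.56170) = -6.9078 / -0.5768 ≈ 11.976
Smallest integer k satisfying the bound: 12

12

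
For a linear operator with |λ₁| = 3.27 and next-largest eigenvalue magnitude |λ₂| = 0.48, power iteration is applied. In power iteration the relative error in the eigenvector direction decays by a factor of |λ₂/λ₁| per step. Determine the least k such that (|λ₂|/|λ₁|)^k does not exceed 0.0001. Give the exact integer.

|λ₂/λ₁| = 0.48/3.27 = 0.14679
Need k ≥ ln(0.0001) / ln(0.14679) = -9.2103 / -1.9188 ≈ 4.800
Smallest integer k satisfying the bound: 5

5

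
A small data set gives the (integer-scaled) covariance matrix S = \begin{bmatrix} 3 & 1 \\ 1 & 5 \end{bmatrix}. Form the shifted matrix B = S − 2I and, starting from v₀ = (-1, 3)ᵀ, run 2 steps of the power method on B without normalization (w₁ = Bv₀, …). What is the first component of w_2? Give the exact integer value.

B = S − 2I has rows (1, 1); (1, 3)
w1 = Bv₀ = (1·(-1) + 1·3; 1·(-1) + 3·3) = (2, 8)
w2 = Bw1 = (1·2 + 1·8; 1·2 + 3·8) = (10, 26)
Requested component of w2: 10

10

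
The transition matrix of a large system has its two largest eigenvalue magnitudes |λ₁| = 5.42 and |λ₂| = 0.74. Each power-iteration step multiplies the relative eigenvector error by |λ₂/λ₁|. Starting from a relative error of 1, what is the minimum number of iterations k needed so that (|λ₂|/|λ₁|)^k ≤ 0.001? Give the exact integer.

|λ₂/λ₁| = 0.74/5.42 = 0.13653
Need k ≥ ln(0.001) / ln(0.13653) = -6.9078 / -1.9912 ≈ 3.469
Smallest integer k satisfying the bound: 4

4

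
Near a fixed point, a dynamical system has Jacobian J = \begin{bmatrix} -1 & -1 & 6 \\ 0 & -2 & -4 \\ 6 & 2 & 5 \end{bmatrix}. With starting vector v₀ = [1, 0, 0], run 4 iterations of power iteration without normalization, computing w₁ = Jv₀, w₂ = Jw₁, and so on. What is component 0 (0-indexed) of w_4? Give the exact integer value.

1681

w1 = Jv₀ = ((-1)·1 + (-1)·0 + 6·0; 0·1 + (-2)·0 + (-4)·0; 6·1 + 2·0 + 5·0) = (-1, 0, 6)
w2 = Jw1 = ((-1)·(-1) + (-1)·0 + 6·6; 0·(-1) + (-2)·0 + (-4)·6; 6·(-1) + 2·0 + 5·6) = (37, -24, 24)
w3 = Jw2 = (131, -48, 294)
w4 = Jw3 = (1681, -1080, 2160)
The requested component of w4 is 1681.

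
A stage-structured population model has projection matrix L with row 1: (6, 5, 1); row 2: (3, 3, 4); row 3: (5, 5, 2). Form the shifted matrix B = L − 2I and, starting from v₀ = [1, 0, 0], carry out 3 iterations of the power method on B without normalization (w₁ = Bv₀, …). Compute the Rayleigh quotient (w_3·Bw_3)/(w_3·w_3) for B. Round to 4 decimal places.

μ ≈ 9.1754

B = L − 2I has rows (4, 5, 1); (3, 1, 4); (5, 5, 0)
w1 = Bv₀ = (4·1 + 5·0 + 1·0; 3·1 + 1·0 + 4·0; 5·1 + 5·0 + 0·0) = (4, 3, 5)
w2 = Bw1 = (4·4 + 5·3 + 1·5; 3·4 + 1·3 + 4·5; 5·4 + 5·3 + 0·5) = (36, 35, 35)
w3 = Bw2 = (354, 283, 355)
Bw3 = (3186, 2765, 3185)
w3·Bw3 = 3041014; w3·w3 = 331430; μ ≈ 3041014/331430 = 9.1754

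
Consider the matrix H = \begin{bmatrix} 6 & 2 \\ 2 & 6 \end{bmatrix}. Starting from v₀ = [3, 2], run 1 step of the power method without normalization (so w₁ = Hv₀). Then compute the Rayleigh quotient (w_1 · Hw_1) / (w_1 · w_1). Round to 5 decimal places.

7.96040

w1 = Hv₀ = (22, 18)
Hw1 = (168, 152)
w1·Hw1 = 22·168 + 18·152 = 6432; w1·w1 = 22·22 + 18·18 = 808
λ ≈ 6432/808 = 7.96040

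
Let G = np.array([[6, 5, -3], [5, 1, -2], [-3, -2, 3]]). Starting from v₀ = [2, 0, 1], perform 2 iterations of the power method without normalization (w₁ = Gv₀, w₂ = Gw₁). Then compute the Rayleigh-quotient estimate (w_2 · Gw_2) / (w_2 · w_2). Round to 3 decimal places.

w1 = Gv₀ = (6·2 + 5·0 + (-3)·1; 5·2 + 1·0 + (-2)·1; (-3)·2 + (-2)·0 + 3·1) = (9, 8, -3)
w2 = Gw1 = (6·9 + 5·8 + (-3)·(-3); 5·9 + 1·8 + (-2)·(-3); (-3)·9 + (-2)·8 + 3·(-3)) = (103, 59, -52)
Gw2 = (1069, 678, -583)
w2·Gw2 = 103·1069 + 59·678 + (-52)·(-583) = 180425; w2·w2 = 103·103 + 59·59 + (-52)·(-52) = 16794
λ ≈ 180425/16794 = 10.743

10.743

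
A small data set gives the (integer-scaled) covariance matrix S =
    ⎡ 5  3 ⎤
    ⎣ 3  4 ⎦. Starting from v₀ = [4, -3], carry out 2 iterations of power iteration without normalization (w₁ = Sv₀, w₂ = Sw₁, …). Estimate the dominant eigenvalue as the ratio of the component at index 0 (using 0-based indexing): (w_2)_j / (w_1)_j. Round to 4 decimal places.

w1 = Sv₀ = (11, 0)
w2 = Sw1 = (55, 33)
Ratio at component: 55 / 11 = 5.0000

5.0000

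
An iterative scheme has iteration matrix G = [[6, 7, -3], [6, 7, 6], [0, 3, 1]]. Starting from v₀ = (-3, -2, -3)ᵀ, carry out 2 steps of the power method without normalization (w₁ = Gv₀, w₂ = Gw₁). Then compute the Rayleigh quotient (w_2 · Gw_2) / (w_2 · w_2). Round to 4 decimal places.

13.4709

w1 = Gv₀ = (6·(-3) + 7·(-2) + (-3)·(-3); 6·(-3) + 7·(-2) + 6·(-3); 0·(-3) + 3·(-2) + 1·(-3)) = (-23, -50, -9)
w2 = Gw1 = (6·(-23) + 7·(-50) + (-3)·(-9); 6·(-23) + 7·(-50) + 6·(-9); 0·(-23) + 3·(-50) + 1·(-9)) = (-461, -542, -159)
Gw2 = (-6083, -7514, -1785)
w2·Gw2 = (-461)·(-6083) + (-542)·(-7514) + (-159)·(-1785) = 7160666; w2·w2 = (-461)·(-461) + (-542)·(-542) + (-159)·(-159) = 531566
λ ≈ 7160666/531566 = 13.4709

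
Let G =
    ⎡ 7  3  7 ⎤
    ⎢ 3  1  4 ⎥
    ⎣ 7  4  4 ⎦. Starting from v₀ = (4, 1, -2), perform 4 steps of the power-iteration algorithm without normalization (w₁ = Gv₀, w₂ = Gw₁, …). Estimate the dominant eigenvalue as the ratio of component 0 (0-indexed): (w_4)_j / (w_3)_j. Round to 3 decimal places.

14.504

w1 = Gv₀ = (17, 5, 24)
w2 = Gw1 = (302, 152, 235)
w3 = Gw2 = (4215, 1998, 3662)
w4 = Gw3 = (61133, 29291, 52145)
Ratio at component: 61133 / 4215 = 14.504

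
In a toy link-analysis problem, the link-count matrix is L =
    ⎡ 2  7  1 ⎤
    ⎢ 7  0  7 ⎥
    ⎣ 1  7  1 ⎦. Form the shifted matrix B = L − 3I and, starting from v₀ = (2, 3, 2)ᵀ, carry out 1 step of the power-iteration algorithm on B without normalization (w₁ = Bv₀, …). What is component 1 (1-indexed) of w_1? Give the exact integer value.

21

B = L − 3I has rows (-1, 7, 1); (7, -3, 7); (1, 7, -2)
w1 = Bv₀ = ((-1)·2 + 7·3 + 1·2; 7·2 + (-3)·3 + 7·2; 1·2 + 7·3 + (-2)·2) = (21, 19, 19)
Requested component of w1: 21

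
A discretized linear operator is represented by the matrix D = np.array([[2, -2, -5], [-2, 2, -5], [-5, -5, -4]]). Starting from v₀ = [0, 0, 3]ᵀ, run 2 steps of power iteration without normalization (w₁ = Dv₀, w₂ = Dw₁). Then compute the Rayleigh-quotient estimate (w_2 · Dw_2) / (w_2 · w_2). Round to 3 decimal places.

λ ≈ -8.500

w1 = Dv₀ = (-15, -15, -12)
w2 = Dw1 = (60, 60, 198)
Dw2 = (-990, -990, -1392)
w2·Dw2 = 60·(-990) + 60·(-990) + 198·(-1392) = -394416; w2·w2 = 60·60 + 60·60 + 198·198 = 46404
λ ≈ -394416/46404 = -8.500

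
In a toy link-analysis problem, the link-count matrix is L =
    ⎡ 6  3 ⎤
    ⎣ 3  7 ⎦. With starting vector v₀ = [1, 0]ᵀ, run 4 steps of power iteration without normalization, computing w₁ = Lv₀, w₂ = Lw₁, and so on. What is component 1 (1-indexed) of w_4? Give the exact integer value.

3546

w1 = Lv₀ = (6·1 + 3·0; 3·1 + 7·0) = (6, 3)
w2 = Lw1 = (6·6 + 3·3; 3·6 + 7·3) = (45, 39)
w3 = Lw2 = (387, 408)
w4 = Lw3 = (3546, 4017)
The requested component of w4 is 3546.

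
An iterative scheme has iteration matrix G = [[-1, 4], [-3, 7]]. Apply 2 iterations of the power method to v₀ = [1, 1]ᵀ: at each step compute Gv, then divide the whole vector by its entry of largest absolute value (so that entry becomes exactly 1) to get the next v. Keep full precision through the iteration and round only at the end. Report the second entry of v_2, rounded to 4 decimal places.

1.0000

Gv0 = (3.00000, 4.00000); divide by 4.00000 → v1 = (0.75000, 1.00000)
Gv1 = (3.25000, 4.75000); divide by 4.75000 → v2 = (0.68421, 1.00000)
Requested entry of v2: 19/19 = 1.0000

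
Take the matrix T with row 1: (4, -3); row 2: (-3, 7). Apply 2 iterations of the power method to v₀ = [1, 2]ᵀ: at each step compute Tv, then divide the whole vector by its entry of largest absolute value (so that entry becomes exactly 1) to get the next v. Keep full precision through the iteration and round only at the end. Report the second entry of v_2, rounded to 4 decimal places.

1.0000

Tv0 = (-2.00000, 11.00000); divide by 11.00000 → v1 = (-0.18182, 1.00000)
Tv1 = (-3.72727, 7.54545); divide by 7.54545 → v2 = (-0.49398, 1.00000)
Requested entry of v2: 83/83 = 1.0000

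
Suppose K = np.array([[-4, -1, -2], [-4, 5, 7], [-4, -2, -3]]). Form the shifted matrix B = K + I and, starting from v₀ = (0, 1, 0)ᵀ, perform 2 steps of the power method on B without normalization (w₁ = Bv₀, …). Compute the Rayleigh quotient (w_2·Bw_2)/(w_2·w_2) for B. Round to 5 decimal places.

B = K + I has rows (-3, -1, -2); (-4, 6, 7); (-4, -2, -2)
w1 = Bv₀ = (-1, 6, -2)
w2 = Bw1 = (1, 26, -4)
Bw2 = (-21, 124, -48)
w2·Bw2 = 3395; w2·w2 = 693; μ ≈ 3395/693 = 4.89899

4.89899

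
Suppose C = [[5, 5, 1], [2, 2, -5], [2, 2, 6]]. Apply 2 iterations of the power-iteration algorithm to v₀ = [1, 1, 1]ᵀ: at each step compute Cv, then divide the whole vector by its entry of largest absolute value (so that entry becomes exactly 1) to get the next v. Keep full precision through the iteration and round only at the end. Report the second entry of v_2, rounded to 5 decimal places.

-0.37500

Cv0 = (11.000000, -1.000000, 10.000000); divide by 11.000000 → v1 = (1.000000, -0.090909, 0.909091)
Cv1 = (5.454545, -2.727273, 7.272727); divide by 7.272727 → v2 = (0.750000, -0.375000, 1.000000)
Requested entry of v2: -30/80 = -0.37500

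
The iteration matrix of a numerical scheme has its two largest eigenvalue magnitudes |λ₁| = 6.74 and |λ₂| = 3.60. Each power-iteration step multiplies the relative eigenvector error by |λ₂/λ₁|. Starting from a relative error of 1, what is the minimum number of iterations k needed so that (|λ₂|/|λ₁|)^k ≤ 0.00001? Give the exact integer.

|λ₂/λ₁| = 3.60/6.74 = 0.53412
Need k ≥ ln(0.00001) / ln(0.53412) = -11.5129 / -0.6271 ≈ 18.358
Smallest integer k satisfying the bound: 19

19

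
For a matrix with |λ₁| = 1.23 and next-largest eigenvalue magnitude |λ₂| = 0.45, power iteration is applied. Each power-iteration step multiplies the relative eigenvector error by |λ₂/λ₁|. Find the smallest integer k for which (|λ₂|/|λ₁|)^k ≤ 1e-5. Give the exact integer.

12

|λ₂/λ₁| = 0.45/1.23 = 0.36585
Need k ≥ ln(1e-5) / ln(0.36585) = -11.5129 / -1.0055 ≈ 11.450
Smallest integer k satisfying the bound: 12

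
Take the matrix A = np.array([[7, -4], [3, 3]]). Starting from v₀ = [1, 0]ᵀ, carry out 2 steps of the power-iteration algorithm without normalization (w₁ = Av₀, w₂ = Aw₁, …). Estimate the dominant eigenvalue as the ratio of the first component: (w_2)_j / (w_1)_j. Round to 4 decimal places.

w1 = Av₀ = (7·1 + (-4)·0; 3·1 + 3·0) = (7, 3)
w2 = Aw1 = (7·7 + (-4)·3; 3·7 + 3·3) = (37, 30)
Ratio at component: 37 / 7 = 5.2857

5.2857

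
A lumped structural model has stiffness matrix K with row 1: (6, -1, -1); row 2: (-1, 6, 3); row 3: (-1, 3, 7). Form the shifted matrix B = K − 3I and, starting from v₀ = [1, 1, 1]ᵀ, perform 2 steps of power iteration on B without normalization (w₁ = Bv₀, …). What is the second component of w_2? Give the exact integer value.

32

B = K − 3I has rows (3, -1, -1); (-1, 3, 3); (-1, 3, 4)
w1 = Bv₀ = (3·1 + (-1)·1 + (-1)·1; (-1)·1 + 3·1 + 3·1; (-1)·1 + 3·1 + 4·1) = (1, 5, 6)
w2 = Bw1 = (3·1 + (-1)·5 + (-1)·6; (-1)·1 + 3·5 + 3·6; (-1)·1 + 3·5 + 4·6) = (-8, 32, 38)
Requested component of w2: 32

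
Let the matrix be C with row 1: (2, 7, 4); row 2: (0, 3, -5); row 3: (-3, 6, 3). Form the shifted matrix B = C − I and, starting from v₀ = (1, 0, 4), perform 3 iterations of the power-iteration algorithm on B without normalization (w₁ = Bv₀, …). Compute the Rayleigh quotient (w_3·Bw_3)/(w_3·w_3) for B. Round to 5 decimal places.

μ ≈ -1.35066

B = C − I has rows (1, 7, 4); (0, 2, -5); (-3, 6, 2)
w1 = Bv₀ = (17, -20, 5)
w2 = Bw1 = (-103, -65, -161)
w3 = Bw2 = (-1202, 675, -403)
Bw3 = (1911, 3365, 6850)
w3·Bw3 = -2786197; w3·w3 = 2062838; μ ≈ -2786197/2062838 = -1.35066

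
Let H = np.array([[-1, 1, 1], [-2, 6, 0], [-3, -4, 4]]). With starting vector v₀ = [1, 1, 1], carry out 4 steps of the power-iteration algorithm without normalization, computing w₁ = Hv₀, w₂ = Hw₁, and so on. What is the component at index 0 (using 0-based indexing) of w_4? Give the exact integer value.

-71

w1 = Hv₀ = ((-1)·1 + 1·1 + 1·1; (-2)·1 + 6·1 + 0·1; (-3)·1 + (-4)·1 + 4·1) = (1, 4, -3)
w2 = Hw1 = ((-1)·1 + 1·4 + 1·(-3); (-2)·1 + 6·4 + 0·(-3); (-3)·1 + (-4)·4 + 4·(-3)) = (0, 22, -31)
w3 = Hw2 = (-9, 132, -212)
w4 = Hw3 = (-71, 810, -1349)
The requested component of w4 is -71.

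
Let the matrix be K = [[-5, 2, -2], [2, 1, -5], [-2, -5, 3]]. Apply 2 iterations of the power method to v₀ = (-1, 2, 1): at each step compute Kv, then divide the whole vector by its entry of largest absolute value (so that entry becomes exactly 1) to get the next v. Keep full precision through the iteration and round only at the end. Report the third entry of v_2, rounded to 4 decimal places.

0.1143

Kv0 = (7.00000, -5.00000, -5.00000); divide by 7.00000 → v1 = (1.00000, -0.71429, -0.71429)
Kv1 = (-5.00000, 4.85714, -0.57143); divide by -5.00000 → v2 = (1.00000, -0.97143, 0.11429)
Requested entry of v2: -4/-35 = 0.1143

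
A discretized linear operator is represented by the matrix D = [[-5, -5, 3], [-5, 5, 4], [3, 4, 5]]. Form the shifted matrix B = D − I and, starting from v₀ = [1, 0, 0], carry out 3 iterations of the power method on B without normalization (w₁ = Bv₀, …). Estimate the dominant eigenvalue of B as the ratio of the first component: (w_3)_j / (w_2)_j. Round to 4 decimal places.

-8.6857

B = D − I has rows (-6, -5, 3); (-5, 4, 4); (3, 4, 4)
w1 = Bv₀ = (-6, -5, 3)
w2 = Bw1 = (70, 22, -26)
w3 = Bw2 = (-608, -366, 194)
Ratio: -608/70 = -8.6857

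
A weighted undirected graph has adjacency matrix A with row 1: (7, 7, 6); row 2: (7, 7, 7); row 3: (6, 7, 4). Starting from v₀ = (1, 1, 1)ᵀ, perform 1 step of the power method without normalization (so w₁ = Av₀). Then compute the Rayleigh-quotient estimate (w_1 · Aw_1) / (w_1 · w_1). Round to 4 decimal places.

w1 = Av₀ = (20, 21, 17)
Aw1 = (389, 406, 335)
w1·Aw1 = 20·389 + 21·406 + 17·335 = 22001; w1·w1 = 20·20 + 21·21 + 17·17 = 1130
λ ≈ 22001/1130 = 19.4699

λ ≈ 19.4699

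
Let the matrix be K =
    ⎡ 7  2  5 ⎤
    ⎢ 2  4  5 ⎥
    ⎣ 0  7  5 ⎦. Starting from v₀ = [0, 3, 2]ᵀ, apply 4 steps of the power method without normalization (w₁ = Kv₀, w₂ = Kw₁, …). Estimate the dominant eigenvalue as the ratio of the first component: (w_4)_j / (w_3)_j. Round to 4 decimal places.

w1 = Kv₀ = (16, 22, 31)
w2 = Kw1 = (311, 275, 309)
w3 = Kw2 = (4272, 3267, 3470)
w4 = Kw3 = (53788, 38962, 40219)
Ratio at component: 53788 / 4272 = 12.5908

λ ≈ 12.5908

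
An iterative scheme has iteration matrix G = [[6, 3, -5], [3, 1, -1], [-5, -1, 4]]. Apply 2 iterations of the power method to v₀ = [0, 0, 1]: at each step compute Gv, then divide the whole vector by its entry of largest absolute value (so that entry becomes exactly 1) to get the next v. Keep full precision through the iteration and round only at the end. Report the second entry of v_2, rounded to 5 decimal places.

0.37736

Gv0 = (-5.000000, -1.000000, 4.000000); divide by -5.000000 → v1 = (1.000000, 0.200000, -0.800000)
Gv1 = (10.600000, 4.000000, -8.400000); divide by 10.600000 → v2 = (1.000000, 0.377358, -0.792453)
Requested entry of v2: -20/-53 = 0.37736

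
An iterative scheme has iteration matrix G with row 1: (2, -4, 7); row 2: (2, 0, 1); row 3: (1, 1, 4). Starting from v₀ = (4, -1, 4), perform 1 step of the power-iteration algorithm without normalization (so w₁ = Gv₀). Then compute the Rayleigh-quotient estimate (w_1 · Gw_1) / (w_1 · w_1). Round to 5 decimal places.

w1 = Gv₀ = (2·4 + (-4)·(-1) + 7·4; 2·4 + 0·(-1) + 1·4; 1·4 + 1·(-1) + 4·4) = (40, 12, 19)
Gw1 = (165, 99, 128)
w1·Gw1 = 40·165 + 12·99 + 19·128 = 10220; w1·w1 = 40·40 + 12·12 + 19·19 = 2105
λ ≈ 10220/2105 = 4.85511

λ ≈ 4.85511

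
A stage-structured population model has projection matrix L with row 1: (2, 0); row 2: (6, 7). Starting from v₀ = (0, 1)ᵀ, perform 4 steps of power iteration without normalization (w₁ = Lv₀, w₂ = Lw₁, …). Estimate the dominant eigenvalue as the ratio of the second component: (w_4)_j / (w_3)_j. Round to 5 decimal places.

w1 = Lv₀ = (0, 7)
w2 = Lw1 = (0, 49)
w3 = Lw2 = (0, 343)
w4 = Lw3 = (0, 2401)
Ratio at component: 2401 / 343 = 7.00000

λ ≈ 7.00000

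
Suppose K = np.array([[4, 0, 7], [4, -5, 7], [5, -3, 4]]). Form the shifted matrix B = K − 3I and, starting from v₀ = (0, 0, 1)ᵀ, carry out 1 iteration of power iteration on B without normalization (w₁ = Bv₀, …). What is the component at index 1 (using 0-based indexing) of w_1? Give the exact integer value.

B = K − 3I has rows (1, 0, 7); (4, -8, 7); (5, -3, 1)
w1 = Bv₀ = (1·0 + 0·0 + 7·1; 4·0 + (-8)·0 + 7·1; 5·0 + (-3)·0 + 1·1) = (7, 7, 1)
Requested component of w1: 7

7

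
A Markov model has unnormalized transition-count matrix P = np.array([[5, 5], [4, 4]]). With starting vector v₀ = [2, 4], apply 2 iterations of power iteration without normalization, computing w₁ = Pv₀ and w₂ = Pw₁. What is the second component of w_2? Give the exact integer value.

216

w1 = Pv₀ = (5·2 + 5·4; 4·2 + 4·4) = (30, 24)
w2 = Pw1 = (5·30 + 5·24; 4·30 + 4·24) = (270, 216)
The requested component of w2 is 216.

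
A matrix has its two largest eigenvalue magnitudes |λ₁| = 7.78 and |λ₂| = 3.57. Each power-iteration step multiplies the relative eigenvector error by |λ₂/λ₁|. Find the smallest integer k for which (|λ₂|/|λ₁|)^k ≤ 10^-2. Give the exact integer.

|λ₂/λ₁| = 3.57/7.78 = 0.45887
Need k ≥ ln(10^-2) / ln(0.45887) = -4.6052 / -0.7790 ≈ 5.912
Smallest integer k satisfying the bound: 6

6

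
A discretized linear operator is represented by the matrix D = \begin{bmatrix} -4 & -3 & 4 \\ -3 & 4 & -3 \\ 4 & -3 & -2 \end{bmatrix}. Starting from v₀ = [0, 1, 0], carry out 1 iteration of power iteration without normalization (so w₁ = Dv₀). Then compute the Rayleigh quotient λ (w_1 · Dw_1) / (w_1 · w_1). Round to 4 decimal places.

6.6471

w1 = Dv₀ = ((-4)·0 + (-3)·1 + 4·0; (-3)·0 + 4·1 + (-3)·0; 4·0 + (-3)·1 + (-2)·0) = (-3, 4, -3)
Dw1 = (-12, 34, -18)
w1·Dw1 = (-3)·(-12) + 4·34 + (-3)·(-18) = 226; w1·w1 = (-3)·(-3) + 4·4 + (-3)·(-3) = 34
λ ≈ 226/34 = 6.6471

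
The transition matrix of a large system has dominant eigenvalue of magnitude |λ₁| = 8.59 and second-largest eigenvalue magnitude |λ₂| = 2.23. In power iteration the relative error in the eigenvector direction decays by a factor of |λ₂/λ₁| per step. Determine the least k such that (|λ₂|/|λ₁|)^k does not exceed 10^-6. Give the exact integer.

|λ₂/λ₁| = 2.23/8.59 = 0.25960
Need k ≥ ln(10^-6) / ln(0.25960) = -13.8155 / -1.3486 ≈ 10.244
Smallest integer k satisfying the bound: 11

11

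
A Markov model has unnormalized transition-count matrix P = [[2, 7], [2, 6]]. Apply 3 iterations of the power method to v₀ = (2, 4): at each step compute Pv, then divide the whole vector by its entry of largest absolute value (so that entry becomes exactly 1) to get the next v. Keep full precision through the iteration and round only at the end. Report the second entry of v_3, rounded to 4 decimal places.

Pv0 = (32.00000, 28.00000); divide by 32.00000 → v1 = (1.00000, 0.87500)
Pv1 = (8.12500, 7.25000); divide by 8.12500 → v2 = (1.00000, 0.89231)
Pv2 = (8.24615, 7.35385); divide by 8.24615 → v3 = (1.00000, 0.89179)
Requested entry of v3: 1912/2144 = 0.8918

0.8918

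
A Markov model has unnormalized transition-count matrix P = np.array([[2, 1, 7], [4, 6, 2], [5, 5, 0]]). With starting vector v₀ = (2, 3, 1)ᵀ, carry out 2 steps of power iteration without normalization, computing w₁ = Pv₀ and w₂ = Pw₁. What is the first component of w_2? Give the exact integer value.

w1 = Pv₀ = (2·2 + 1·3 + 7·1; 4·2 + 6·3 + 2·1; 5·2 + 5·3 + 0·1) = (14, 28, 25)
w2 = Pw1 = (2·14 + 1·28 + 7·25; 4·14 + 6·28 + 2·25; 5·14 + 5·28 + 0·25) = (231, 274, 210)
The requested component of w2 is 231.

231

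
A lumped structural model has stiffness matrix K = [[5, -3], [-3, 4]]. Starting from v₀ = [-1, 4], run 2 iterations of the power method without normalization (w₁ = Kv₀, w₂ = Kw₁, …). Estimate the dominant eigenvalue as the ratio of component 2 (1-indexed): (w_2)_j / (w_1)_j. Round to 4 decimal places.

w1 = Kv₀ = (-17, 19)
w2 = Kw1 = (-142, 127)
Ratio at component: 127 / 19 = 6.6842

λ ≈ 6.6842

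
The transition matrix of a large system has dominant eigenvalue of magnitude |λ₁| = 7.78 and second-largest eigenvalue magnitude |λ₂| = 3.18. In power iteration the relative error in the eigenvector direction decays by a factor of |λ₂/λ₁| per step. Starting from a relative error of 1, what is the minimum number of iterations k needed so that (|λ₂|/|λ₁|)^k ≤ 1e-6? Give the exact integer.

16

|λ₂/λ₁| = 3.18/7.78 = 0.40874
Need k ≥ ln(1e-6) / ln(0.40874) = -13.8155 / -0.8947 ≈ 15.442
Smallest integer k satisfying the bound: 16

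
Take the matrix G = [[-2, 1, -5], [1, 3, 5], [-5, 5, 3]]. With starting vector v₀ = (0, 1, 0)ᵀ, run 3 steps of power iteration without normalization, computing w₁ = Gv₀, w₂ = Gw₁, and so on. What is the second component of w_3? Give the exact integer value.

w1 = Gv₀ = ((-2)·0 + 1·1 + (-5)·0; 1·0 + 3·1 + 5·0; (-5)·0 + 5·1 + 3·0) = (1, 3, 5)
w2 = Gw1 = ((-2)·1 + 1·3 + (-5)·5; 1·1 + 3·3 + 5·5; (-5)·1 + 5·3 + 3·5) = (-24, 35, 25)
w3 = Gw2 = (-42, 206, 370)
The requested component of w3 is 206.

206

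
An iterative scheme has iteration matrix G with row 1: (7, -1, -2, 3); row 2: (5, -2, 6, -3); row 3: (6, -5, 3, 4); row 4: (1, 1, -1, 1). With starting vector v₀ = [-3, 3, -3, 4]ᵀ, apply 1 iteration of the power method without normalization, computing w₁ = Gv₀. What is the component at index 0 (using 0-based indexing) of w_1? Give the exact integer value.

w1 = Gv₀ = (-6, -51, -26, 7)
The requested component of w1 is -6.

-6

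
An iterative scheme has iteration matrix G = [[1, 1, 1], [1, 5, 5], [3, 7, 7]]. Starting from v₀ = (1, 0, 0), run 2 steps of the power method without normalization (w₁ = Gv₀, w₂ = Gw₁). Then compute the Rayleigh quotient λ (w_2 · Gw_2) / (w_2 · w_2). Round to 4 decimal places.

w1 = Gv₀ = (1·1 + 1·0 + 1·0; 1·1 + 5·0 + 5·0; 3·1 + 7·0 + 7·0) = (1, 1, 3)
w2 = Gw1 = (1·1 + 1·1 + 1·3; 1·1 + 5·1 + 5·3; 3·1 + 7·1 + 7·3) = (5, 21, 31)
Gw2 = (57, 265, 379)
w2·Gw2 = 5·57 + 21·265 + 31·379 = 17599; w2·w2 = 5·5 + 21·21 + 31·31 = 1427
λ ≈ 17599/1427 = 12.3329

λ ≈ 12.3329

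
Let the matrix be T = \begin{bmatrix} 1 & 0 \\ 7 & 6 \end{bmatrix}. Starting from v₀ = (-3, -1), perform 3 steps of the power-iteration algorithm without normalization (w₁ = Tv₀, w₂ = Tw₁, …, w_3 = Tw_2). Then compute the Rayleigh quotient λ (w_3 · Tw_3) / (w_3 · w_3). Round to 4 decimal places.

w1 = Tv₀ = (1·(-3) + 0·(-1); 7·(-3) + 6·(-1)) = (-3, -27)
w2 = Tw1 = (1·(-3) + 0·(-27); 7·(-3) + 6·(-27)) = (-3, -183)
w3 = Tw2 = (-3, -1119)
Tw3 = (-3, -6735)
w3·Tw3 = (-3)·(-3) + (-1119)·(-6735) = 7536474; w3·w3 = (-3)·(-3) + (-1119)·(-1119) = 1252170
λ ≈ 7536474/1252170 = 6.0187

λ ≈ 6.0187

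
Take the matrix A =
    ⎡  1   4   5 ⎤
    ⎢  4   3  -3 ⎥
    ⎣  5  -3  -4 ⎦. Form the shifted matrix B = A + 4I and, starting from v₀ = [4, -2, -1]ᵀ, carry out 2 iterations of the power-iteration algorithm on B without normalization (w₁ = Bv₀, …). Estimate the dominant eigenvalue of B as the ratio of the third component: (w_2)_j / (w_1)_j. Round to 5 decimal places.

B = A + 4I has rows (5, 4, 5); (4, 7, -3); (5, -3, 0)
w1 = Bv₀ = (5·4 + 4·(-2) + 5·(-1); 4·4 + 7·(-2) + (-3)·(-1); 5·4 + (-3)·(-2) + 0·(-1)) = (7, 5, 26)
w2 = Bw1 = (5·7 + 4·5 + 5·26; 4·7 + 7·5 + (-3)·26; 5·7 + (-3)·5 + 0·26) = (185, -15, 20)
Ratio: 20/26 = 0.76923

μ ≈ 0.76923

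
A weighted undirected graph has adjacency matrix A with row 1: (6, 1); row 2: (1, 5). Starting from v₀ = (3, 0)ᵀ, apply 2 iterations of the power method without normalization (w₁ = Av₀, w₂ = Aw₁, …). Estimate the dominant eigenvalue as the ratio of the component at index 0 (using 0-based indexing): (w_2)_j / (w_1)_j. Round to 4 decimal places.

λ ≈ 6.1667

w1 = Av₀ = (6·3 + 1·0; 1·3 + 5·0) = (18, 3)
w2 = Aw1 = (6·18 + 1·3; 1·18 + 5·3) = (111, 33)
Ratio at component: 111 / 18 = 6.1667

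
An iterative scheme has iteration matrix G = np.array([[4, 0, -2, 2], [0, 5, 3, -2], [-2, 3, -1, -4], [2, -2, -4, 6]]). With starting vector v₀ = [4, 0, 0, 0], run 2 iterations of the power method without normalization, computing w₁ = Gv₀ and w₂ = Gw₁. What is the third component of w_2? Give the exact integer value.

-56

w1 = Gv₀ = (4·4 + 0·0 + (-2)·0 + 2·0; 0·4 + 5·0 + 3·0 + (-2)·0; (-2)·4 + 3·0 + (-1)·0 + (-4)·0; 2·4 + (-2)·0 + (-4)·0 + 6·0) = (16, 0, -8, 8)
w2 = Gw1 = (4·16 + 0·0 + (-2)·(-8) + 2·8; 0·16 + 5·0 + 3·(-8) + (-2)·8; (-2)·16 + 3·0 + (-1)·(-8) + (-4)·8; 2·16 + (-2)·0 + (-4)·(-8) + 6·8) = (96, -40, -56, 112)
The requested component of w2 is -56.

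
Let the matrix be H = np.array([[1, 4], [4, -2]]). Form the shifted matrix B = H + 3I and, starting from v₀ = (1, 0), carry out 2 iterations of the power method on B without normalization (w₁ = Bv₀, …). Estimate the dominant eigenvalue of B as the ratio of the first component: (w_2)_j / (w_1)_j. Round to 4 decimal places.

8.0000

B = H + 3I has rows (4, 4); (4, 1)
w1 = Bv₀ = (4, 4)
w2 = Bw1 = (32, 20)
Ratio: 32/4 = 8.0000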